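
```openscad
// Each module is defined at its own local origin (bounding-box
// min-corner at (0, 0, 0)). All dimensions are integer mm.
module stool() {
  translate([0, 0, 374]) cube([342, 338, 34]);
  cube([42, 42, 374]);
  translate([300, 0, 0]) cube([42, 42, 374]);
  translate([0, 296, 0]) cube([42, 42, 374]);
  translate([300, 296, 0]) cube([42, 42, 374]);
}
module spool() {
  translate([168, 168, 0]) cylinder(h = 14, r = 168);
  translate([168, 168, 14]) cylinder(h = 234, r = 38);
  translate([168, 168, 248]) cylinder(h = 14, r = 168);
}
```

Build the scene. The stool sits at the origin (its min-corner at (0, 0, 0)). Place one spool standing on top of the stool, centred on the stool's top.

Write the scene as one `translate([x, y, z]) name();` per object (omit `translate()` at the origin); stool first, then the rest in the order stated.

stool();
translate([3, 1, 408]) spool();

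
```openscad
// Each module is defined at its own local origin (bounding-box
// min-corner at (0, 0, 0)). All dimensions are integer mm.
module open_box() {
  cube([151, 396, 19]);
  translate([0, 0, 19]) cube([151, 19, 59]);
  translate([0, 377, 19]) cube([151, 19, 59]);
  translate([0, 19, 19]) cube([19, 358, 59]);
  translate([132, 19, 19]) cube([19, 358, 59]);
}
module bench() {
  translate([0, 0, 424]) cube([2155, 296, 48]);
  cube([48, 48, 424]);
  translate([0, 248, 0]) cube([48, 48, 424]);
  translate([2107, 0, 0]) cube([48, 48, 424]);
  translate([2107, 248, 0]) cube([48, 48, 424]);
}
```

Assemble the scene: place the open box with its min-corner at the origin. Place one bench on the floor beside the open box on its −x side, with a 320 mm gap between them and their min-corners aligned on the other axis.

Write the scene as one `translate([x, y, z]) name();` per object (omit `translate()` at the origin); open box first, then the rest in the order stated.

open_box();
translate([-2475, 0, 0]) bench();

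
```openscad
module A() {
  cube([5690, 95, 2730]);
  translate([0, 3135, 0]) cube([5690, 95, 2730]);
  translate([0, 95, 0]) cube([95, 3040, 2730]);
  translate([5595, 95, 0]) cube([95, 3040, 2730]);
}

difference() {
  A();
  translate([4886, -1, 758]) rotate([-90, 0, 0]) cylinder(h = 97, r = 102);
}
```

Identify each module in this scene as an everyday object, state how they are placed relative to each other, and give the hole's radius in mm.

The subtracted cylinder has r = 102 mm.

A is a house frame. The house frame has a circular hole through its front wall. The hole's radius is 102 mm.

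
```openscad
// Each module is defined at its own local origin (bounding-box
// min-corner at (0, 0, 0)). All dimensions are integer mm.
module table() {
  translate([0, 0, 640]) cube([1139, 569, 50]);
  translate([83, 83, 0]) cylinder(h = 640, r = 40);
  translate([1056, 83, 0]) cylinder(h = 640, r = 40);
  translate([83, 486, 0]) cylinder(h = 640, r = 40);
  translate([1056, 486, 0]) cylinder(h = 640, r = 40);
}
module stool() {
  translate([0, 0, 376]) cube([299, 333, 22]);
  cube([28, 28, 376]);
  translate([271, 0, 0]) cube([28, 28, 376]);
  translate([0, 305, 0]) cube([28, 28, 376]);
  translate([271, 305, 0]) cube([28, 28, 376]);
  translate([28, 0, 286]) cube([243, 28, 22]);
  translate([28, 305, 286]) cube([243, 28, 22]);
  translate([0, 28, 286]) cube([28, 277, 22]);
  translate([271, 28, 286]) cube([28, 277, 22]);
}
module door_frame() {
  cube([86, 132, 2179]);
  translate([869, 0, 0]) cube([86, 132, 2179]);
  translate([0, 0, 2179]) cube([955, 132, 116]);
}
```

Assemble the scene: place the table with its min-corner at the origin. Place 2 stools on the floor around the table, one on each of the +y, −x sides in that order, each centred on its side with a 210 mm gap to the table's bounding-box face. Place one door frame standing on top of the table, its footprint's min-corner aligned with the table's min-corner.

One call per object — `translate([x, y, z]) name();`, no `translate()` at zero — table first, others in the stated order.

table();
translate([420, 779, 0]) stool();
translate([-509, 118, 0]) stool();
translate([0, 0, 690]) door_frame();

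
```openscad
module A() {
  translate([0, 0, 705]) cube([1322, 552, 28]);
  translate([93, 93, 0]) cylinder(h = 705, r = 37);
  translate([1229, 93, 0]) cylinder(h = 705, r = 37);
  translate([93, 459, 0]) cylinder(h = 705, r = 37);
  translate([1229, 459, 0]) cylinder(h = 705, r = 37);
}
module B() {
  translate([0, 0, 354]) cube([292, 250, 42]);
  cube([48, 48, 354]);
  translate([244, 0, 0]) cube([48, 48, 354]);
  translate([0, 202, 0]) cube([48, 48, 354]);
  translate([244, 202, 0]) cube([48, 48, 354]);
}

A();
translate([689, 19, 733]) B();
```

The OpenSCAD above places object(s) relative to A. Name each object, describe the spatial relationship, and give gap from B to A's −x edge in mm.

A is a table. B is a stool. The stool is on top of the table. The gap from the stool to the table's −x edge is 689 mm.

The stool's min-x is at 689; the table's min-x is 0; gap = 689 mm.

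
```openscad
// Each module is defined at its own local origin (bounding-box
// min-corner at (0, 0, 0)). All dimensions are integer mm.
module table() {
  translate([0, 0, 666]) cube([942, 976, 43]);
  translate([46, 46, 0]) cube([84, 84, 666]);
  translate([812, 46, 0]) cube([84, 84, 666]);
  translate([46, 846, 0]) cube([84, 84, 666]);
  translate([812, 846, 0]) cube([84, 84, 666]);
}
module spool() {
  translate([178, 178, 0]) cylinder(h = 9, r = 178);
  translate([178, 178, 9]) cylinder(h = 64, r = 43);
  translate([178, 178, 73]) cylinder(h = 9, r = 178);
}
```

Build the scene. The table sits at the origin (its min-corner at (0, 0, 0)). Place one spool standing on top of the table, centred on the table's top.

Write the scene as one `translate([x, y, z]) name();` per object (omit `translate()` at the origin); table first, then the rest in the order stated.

table();
translate([293, 310, 709]) spool();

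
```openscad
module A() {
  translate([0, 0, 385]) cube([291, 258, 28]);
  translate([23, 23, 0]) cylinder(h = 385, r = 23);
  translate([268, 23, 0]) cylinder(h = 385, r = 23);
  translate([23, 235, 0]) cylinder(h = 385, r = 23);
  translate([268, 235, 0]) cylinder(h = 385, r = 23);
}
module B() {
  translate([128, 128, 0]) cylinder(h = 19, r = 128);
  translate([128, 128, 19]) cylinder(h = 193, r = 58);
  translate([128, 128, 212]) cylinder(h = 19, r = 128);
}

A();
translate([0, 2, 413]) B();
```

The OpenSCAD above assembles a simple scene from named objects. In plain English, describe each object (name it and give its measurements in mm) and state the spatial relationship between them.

A is a simple wooden stool: a rectangular seat 291 mm (x) by 258 mm (y), 28 mm thick, top face at z = 413 mm, on four round legs, each 46 mm in diameter. The legs rest on z = 0, each leg's axis is inset half a diameter from the nearest pair of seat edges (so the leg's bounding box is flush with the corner).

B is a spool: two coaxial disc flanges of radius 128 mm and thickness 19 mm, joined by a core cylinder of radius 58 mm and height 193 mm. The lower flange rests on z = 0 and the three cylinders share a vertical axis.

The spool is on top of the stool.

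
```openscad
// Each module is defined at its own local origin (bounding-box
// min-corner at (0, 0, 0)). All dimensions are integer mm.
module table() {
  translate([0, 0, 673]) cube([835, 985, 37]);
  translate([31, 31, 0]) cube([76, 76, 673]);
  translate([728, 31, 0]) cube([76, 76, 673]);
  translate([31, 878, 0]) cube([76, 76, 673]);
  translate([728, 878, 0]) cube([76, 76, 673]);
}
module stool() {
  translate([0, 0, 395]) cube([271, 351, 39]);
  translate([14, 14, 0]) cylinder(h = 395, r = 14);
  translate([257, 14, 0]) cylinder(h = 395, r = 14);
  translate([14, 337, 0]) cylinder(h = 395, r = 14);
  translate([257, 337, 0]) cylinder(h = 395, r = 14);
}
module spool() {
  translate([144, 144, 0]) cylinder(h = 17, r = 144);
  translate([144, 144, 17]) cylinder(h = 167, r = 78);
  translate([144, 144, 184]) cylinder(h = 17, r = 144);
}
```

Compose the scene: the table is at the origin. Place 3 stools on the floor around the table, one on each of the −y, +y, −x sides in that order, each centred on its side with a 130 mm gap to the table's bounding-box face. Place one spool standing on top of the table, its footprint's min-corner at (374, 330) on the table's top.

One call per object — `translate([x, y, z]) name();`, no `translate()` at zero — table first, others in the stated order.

table();
translate([282, -481, 0]) stool();
translate([282, 1115, 0]) stool();
translate([-401, 317, 0]) stool();
translate([374, 330, 710]) spool();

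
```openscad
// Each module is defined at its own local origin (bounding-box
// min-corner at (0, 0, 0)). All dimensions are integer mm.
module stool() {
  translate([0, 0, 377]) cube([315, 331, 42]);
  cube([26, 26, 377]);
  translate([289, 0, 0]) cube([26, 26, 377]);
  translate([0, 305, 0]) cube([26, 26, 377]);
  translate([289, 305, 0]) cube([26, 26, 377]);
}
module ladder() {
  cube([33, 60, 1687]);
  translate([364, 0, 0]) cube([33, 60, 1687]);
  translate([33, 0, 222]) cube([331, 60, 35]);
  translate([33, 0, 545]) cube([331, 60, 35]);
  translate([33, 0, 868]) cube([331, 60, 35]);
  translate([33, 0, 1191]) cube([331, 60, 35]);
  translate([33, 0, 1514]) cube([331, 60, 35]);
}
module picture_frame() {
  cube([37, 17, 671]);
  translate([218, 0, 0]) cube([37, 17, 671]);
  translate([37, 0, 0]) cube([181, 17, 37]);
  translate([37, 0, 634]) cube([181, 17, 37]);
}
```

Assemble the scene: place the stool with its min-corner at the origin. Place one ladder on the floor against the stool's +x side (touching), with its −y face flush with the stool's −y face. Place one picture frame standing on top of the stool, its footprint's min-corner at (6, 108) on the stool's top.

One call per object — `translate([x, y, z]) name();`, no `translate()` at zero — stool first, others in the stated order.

stool();
translate([315, 0, 0]) ladder();
translate([6, 108, 419]) picture_frame();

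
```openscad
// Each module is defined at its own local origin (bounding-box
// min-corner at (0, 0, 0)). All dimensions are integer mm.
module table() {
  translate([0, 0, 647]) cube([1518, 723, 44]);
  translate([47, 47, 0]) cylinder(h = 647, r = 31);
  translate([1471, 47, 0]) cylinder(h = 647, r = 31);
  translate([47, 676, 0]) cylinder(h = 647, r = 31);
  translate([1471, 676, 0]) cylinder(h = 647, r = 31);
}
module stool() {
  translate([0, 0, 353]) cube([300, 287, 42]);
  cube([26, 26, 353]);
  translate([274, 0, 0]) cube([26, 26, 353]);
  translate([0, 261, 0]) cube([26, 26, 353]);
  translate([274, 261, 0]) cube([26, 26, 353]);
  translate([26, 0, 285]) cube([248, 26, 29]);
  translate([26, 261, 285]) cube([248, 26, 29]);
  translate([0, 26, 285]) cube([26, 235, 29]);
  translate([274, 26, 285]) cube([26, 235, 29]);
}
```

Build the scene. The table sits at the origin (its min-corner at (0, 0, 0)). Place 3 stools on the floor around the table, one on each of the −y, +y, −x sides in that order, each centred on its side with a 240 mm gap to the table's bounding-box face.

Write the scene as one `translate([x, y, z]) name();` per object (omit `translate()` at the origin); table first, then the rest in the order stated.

table();
translate([609, -527, 0]) stool();
translate([609, 963, 0]) stool();
translate([-540, 218, 0]) stool();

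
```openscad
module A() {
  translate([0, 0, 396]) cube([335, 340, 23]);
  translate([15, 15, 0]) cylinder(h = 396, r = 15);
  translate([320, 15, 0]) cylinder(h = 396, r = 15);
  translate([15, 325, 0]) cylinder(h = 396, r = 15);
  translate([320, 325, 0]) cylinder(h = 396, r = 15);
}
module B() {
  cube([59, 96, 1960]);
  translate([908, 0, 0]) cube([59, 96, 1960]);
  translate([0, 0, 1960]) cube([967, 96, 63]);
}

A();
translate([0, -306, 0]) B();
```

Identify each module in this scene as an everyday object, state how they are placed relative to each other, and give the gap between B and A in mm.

A is a stool. B is a door frame. The door frame is on the floor beside the stool on its −y side. The gap between the door frame and the stool is 210 mm.

The door frame's nearest face is 210 mm from the stool's −y face.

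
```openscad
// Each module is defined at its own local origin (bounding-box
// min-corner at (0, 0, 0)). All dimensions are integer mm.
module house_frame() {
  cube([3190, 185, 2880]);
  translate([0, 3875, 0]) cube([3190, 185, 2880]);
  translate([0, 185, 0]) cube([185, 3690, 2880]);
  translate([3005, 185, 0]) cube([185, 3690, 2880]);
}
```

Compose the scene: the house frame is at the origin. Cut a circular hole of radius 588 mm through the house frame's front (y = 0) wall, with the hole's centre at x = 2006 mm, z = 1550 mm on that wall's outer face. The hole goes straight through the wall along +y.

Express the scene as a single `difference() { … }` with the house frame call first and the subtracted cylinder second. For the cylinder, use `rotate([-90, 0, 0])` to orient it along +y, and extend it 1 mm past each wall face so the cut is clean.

difference() {
  house_frame();
  translate([2006, -1, 1550]) rotate([-90, 0, 0]) cylinder(h = 187, r = 588);
}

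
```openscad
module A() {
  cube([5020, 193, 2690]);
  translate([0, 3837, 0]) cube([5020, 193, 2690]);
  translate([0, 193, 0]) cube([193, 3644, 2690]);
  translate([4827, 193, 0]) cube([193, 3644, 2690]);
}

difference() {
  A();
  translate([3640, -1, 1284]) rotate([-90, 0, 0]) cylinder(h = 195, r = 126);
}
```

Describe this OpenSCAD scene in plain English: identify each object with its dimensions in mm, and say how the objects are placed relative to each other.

A is the wall frame of a small rectangular building: four walls, each 2690 mm tall and 193 mm thick, enclosing a footprint 5020 mm (x) by 4030 mm (y) outside-to-outside, with no floor or roof. The front and back walls (the −y and +y sides) span the full width; the two side walls fit between them.

The house frame has a circular hole of radius 126 mm through its front wall, centred at (x = 3640, z = 1284).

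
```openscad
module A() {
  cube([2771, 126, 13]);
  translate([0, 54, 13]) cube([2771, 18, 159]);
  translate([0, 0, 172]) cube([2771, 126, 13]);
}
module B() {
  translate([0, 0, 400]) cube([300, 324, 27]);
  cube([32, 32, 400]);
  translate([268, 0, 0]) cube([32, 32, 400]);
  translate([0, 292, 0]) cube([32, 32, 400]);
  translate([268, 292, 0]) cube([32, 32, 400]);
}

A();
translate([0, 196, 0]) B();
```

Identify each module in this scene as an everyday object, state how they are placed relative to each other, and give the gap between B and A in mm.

The stool's nearest face is 70 mm from the I-beam's +y face.

A is an I-beam. B is a stool. The stool is on the floor beside the I-beam on its +y side. The gap between the stool and the I-beam is 70 mm.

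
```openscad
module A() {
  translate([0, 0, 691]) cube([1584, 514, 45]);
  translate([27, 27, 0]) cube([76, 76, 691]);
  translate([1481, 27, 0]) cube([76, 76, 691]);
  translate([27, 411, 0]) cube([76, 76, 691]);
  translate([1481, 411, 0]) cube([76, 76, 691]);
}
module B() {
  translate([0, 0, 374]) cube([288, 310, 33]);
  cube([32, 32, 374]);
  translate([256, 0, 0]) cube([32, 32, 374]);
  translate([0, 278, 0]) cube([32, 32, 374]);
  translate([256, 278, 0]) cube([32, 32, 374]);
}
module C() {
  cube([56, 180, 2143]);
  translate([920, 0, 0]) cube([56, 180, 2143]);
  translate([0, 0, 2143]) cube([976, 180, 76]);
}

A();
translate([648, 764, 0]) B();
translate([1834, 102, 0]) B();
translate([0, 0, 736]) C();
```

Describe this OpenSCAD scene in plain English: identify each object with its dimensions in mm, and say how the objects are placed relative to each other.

A is a table with a 1584×514 mm rectangular top, 45 mm thick, top surface at z = 736 mm, supported by four 76×76 mm square legs, each inset 27 mm from the nearest pair of top edges, running from the floor.

B is a simple wooden stool: a rectangular seat 288 mm (x) by 310 mm (y), 33 mm thick, top face at z = 407 mm, on four square legs, each 32×32 mm in cross-section. The legs rest on z = 0, each flush with a corner of the seat.

C is a door frame. The clear opening is 864 mm wide and 2143 mm high. Two 56 mm wide jambs, 180 mm deep, stand either side of the opening from the floor to the top of the opening. A 76 mm thick head sits across the top of both jambs, spanning the full outside width of the frame.

Two stools sit around the table at the +y, +x sides. The door frame is on top of the table.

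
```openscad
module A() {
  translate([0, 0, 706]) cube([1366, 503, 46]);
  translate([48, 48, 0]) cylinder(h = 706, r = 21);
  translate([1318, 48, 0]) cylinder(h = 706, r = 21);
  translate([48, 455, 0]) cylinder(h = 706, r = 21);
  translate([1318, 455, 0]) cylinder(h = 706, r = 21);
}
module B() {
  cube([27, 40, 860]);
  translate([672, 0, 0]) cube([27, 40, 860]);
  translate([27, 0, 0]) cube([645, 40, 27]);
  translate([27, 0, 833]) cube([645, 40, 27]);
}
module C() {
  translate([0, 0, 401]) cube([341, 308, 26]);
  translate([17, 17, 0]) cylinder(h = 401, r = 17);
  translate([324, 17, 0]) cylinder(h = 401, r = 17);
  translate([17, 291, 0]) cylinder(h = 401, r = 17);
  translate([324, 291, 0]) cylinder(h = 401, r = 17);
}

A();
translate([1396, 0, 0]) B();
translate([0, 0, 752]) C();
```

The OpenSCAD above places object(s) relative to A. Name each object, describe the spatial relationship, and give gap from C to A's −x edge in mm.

The stool's min-x is at 0; the table's min-x is 0; gap = 0 mm.

A is a table. B is a picture frame. C is a stool. The picture frame is on the floor beside the table on its +x side. The stool is on top of the table. The gap from the stool to the table's −x edge is 0 mm.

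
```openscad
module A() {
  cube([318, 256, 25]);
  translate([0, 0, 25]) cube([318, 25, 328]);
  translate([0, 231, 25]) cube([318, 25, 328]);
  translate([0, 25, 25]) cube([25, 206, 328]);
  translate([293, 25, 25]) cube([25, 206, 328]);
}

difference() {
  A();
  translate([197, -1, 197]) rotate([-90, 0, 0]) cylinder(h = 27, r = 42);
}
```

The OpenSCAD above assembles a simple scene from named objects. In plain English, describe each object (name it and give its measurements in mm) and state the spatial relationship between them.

A is an open-topped rectangular box: outside dimensions 318×256×353 mm, with a uniform wall and base thickness of 25 mm. The base is a full 318×256 slab on the floor; four walls sit on top of the base. The front and back walls (the −y and +y sides) span the full width; the two side walls fit between them.

The open box has a circular hole of radius 42 mm through its front wall, centred at (x = 197, z = 197).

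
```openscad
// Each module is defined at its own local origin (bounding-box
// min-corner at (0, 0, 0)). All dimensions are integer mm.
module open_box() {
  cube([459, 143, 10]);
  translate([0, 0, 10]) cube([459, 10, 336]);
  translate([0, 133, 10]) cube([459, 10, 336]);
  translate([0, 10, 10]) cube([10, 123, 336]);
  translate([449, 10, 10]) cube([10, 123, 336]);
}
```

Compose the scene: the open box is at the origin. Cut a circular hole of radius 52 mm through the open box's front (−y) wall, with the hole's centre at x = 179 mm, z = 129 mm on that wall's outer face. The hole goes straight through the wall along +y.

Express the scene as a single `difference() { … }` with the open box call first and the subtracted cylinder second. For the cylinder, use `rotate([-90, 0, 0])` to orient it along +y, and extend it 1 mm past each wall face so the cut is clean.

difference() {
  open_box();
  translate([179, -1, 129]) rotate([-90, 0, 0]) cylinder(h = 12, r = 52);
}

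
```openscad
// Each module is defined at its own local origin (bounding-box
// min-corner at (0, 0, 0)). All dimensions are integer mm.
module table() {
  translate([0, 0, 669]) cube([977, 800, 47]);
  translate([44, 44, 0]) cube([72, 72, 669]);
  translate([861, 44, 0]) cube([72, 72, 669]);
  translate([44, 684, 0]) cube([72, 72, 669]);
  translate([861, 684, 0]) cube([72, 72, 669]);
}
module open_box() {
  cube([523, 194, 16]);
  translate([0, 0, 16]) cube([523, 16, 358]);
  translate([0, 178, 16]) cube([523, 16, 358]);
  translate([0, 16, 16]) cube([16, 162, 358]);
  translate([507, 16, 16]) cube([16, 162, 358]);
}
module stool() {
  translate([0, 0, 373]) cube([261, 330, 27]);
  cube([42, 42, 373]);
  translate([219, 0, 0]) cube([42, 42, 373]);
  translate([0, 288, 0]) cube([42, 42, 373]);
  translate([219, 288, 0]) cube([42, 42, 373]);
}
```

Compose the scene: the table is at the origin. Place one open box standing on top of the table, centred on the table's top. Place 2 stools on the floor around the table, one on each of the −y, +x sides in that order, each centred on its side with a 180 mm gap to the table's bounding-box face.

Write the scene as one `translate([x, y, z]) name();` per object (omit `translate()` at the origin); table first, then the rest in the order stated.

table();
translate([227, 303, 716]) open_box();
translate([358, -510, 0]) stool();
translate([1157, 235, 0]) stool();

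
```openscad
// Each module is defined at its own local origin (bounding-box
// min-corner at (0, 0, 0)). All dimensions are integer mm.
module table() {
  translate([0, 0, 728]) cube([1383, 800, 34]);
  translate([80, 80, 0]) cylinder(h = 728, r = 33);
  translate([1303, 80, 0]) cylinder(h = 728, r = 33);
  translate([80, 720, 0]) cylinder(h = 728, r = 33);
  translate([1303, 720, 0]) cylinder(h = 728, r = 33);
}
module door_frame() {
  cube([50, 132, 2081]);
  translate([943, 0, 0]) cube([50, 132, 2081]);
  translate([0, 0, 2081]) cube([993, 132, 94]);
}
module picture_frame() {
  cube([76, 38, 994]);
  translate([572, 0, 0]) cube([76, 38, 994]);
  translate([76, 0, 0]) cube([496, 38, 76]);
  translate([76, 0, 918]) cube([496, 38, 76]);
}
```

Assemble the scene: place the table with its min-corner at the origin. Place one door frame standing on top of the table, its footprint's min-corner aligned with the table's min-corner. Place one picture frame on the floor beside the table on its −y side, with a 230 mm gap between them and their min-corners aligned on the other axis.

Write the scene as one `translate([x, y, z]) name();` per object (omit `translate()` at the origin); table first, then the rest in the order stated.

table();
translate([0, 0, 762]) door_frame();
translate([0, -268, 0]) picture_frame();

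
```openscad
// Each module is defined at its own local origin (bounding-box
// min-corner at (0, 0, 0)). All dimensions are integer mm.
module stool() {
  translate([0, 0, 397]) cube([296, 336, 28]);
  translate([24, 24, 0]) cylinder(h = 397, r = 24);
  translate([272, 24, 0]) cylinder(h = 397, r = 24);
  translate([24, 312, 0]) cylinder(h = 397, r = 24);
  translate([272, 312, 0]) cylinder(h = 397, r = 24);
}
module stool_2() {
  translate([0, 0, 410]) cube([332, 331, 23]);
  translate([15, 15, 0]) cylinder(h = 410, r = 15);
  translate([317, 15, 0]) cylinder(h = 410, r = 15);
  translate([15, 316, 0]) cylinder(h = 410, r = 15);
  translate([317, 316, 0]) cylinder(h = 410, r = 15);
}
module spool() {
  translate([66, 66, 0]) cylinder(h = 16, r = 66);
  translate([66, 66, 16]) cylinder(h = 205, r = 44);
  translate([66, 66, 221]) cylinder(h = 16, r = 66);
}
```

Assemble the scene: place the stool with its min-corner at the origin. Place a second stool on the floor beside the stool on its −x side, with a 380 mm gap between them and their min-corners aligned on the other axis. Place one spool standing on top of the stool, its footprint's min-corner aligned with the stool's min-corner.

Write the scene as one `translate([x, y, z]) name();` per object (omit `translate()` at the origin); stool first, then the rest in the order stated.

stool();
translate([-712, 0, 0]) stool_2();
translate([0, 0, 425]) spool();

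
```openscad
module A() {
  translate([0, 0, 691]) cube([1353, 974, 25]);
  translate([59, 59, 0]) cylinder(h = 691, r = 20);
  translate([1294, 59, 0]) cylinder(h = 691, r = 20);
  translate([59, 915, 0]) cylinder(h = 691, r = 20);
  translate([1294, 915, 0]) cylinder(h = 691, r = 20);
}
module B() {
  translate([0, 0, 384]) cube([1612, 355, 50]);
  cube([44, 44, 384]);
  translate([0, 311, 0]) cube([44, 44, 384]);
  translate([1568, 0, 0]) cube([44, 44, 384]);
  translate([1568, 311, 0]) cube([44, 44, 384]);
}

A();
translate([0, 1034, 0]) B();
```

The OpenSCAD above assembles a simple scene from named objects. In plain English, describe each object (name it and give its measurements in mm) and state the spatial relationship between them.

A is a table: top 1353 mm (x) × 974 mm (y), 25 mm thick, upper face at z = 716 mm, on four round legs of 40 mm diameter, each leg's bounding box inset 39 mm from the nearest pair of top edges, running from z = 0 to the bottom of the top.

B is a bench: a 1612×355 mm seat slab, 50 mm thick, top at z = 434 mm, on four 44×44 mm square legs flush with the seat corners and standing on z = 0.

The bench is on the floor beside the table on its +y side.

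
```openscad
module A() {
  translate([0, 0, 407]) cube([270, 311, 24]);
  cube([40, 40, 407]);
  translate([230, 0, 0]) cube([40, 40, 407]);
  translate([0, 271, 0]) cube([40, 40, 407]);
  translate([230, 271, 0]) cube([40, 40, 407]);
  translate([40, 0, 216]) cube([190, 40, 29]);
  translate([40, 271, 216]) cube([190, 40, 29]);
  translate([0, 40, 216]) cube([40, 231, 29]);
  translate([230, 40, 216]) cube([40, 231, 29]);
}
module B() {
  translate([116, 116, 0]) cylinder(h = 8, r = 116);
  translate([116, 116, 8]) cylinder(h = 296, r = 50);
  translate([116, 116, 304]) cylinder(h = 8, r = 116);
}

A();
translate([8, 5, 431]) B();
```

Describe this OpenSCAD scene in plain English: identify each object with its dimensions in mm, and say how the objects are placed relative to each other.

A is a four-legged stool. The seat is a 270×311×24 mm slab whose top surface is at z = 431 mm; four square legs, each 40×40 mm in cross-section, run from the floor (z = 0) to the underside of the seat, each flush with a corner of the seat. Four stretchers, 40 mm wide and 29 mm tall, connect adjacent legs with their undersides at z = 216 mm, each running between the inner faces of the legs it joins and aligned with the legs' outer faces on the other axis.

B is a spool: two coaxial disc flanges of radius 116 mm and thickness 8 mm, joined by a core cylinder of radius 50 mm and height 296 mm. The lower flange rests on z = 0 and the three cylinders share a vertical axis.

The spool is on top of the stool.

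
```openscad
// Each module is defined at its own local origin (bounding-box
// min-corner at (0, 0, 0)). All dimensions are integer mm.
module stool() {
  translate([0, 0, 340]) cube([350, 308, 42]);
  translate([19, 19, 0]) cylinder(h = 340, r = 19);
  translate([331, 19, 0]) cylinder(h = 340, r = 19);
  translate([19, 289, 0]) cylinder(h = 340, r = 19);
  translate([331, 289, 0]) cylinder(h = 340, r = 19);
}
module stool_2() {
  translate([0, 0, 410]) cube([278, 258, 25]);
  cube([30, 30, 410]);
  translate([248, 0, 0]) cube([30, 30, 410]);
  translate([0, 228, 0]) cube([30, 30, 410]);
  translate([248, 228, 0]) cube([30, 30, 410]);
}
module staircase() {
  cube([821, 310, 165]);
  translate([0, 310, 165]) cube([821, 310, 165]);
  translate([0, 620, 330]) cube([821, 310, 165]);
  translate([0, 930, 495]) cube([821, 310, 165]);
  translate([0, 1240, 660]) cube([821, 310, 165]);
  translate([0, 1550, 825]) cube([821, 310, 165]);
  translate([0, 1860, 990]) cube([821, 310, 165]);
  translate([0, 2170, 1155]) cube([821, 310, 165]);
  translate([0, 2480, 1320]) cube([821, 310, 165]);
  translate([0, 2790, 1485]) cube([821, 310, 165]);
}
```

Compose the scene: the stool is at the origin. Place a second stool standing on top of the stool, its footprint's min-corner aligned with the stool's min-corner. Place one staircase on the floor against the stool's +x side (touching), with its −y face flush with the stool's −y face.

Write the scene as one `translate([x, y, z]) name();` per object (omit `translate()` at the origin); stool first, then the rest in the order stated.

stool();
translate([0, 0, 382]) stool_2();
translate([350, 0, 0]) staircase();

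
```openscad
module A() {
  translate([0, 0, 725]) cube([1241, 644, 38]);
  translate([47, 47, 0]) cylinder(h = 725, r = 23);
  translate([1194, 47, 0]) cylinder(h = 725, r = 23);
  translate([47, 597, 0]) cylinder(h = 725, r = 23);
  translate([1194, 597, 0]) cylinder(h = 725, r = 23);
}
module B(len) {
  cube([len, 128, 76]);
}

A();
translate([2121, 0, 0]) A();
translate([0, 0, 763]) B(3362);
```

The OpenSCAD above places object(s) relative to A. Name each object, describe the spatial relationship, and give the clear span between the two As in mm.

A is a table. B is a beam. A beam spans the tops of two tables. The clear span between the two tables is 880 mm.

Second table starts at x = 2121; first ends at x = 1241; clear span = 2121 − 1241 = 880 mm.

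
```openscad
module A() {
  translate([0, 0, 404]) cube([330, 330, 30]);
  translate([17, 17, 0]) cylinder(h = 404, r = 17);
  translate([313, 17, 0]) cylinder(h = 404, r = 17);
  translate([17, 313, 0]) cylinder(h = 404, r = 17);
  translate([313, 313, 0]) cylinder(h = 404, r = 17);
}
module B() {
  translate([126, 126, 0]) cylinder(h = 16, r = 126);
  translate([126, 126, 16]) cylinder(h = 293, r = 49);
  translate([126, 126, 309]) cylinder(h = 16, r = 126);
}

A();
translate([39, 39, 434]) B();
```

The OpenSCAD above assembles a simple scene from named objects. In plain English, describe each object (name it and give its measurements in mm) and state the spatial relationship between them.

A is a four-legged stool. The seat is a 330×330×30 mm slab whose top surface is at z = 434 mm; four round legs, each 34 mm in diameter, run from the floor (z = 0) to the underside of the seat, each leg's axis is inset half a diameter from the nearest pair of seat edges (so the leg's bounding box is flush with the corner).

B is a spool: two coaxial disc flanges of radius 126 mm and thickness 16 mm, joined by a core cylinder of radius 49 mm and height 293 mm. The lower flange rests on z = 0 and the three cylinders share a vertical axis.

The spool is on top of the stool, centred.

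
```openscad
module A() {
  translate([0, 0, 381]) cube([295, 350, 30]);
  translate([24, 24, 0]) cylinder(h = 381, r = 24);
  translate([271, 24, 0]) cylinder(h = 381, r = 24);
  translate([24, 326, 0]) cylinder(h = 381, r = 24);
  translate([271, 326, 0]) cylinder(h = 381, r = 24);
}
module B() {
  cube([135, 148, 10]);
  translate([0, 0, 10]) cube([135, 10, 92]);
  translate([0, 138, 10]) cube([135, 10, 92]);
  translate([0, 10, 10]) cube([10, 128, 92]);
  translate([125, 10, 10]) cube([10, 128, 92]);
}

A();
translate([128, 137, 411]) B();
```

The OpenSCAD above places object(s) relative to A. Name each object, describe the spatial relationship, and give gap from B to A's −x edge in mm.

The open box's min-x is at 128; the stool's min-x is 0; gap = 128 mm.

A is a stool. B is an open box. The open box is on top of the stool. The gap from the open box to the stool's −x edge is 128 mm.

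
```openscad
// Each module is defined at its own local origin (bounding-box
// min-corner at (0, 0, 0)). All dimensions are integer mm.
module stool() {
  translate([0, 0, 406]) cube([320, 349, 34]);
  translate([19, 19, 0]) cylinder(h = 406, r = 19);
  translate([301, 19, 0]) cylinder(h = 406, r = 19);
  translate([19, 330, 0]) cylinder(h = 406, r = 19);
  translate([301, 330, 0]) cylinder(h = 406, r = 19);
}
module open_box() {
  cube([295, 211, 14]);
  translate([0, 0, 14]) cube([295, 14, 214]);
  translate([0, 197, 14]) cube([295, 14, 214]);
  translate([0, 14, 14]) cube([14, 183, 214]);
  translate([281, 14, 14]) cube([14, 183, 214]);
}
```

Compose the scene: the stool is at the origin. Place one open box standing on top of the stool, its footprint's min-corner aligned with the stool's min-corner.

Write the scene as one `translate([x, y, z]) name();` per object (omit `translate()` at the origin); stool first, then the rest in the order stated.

stool();
translate([0, 0, 440]) open_box();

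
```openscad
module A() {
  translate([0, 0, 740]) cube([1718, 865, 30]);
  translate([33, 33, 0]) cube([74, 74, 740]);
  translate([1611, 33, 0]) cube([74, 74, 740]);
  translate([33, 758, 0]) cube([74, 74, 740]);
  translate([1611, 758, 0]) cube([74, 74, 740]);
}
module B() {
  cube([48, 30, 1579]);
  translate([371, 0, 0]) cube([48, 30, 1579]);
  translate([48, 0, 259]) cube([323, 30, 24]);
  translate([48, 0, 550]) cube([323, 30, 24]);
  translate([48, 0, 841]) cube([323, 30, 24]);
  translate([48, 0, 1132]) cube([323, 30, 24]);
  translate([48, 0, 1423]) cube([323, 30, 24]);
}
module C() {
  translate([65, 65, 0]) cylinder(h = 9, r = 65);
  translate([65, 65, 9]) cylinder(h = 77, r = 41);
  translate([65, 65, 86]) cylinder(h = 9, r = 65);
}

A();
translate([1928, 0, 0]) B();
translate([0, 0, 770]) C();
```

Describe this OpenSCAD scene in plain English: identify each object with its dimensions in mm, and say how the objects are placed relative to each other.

A is a rectangular dining table. The top is 1718×865×30 mm with its upper surface at z = 770 mm. It stands on four 74×74 mm square legs, each inset 33 mm from the nearest pair of top edges, running from the floor to the underside of the top.

B is a wooden ladder with two side rails of 48×30 mm section and 1579 mm height, set 419 mm apart overall. Between them run 5 rectangular rungs (30 mm deep, 24 mm thick), front faces flush with the rails' −y face. The bottom of the first rung is 259 mm above the floor and each subsequent rung is 291 mm higher than the one below.

C is a spool: two coaxial disc flanges of radius 65 mm and thickness 9 mm, joined by a core cylinder of radius 41 mm and height 77 mm. The lower flange rests on z = 0 and the three cylinders share a vertical axis.

The ladder is on the floor beside the table on its +x side. The spool is on top of the table.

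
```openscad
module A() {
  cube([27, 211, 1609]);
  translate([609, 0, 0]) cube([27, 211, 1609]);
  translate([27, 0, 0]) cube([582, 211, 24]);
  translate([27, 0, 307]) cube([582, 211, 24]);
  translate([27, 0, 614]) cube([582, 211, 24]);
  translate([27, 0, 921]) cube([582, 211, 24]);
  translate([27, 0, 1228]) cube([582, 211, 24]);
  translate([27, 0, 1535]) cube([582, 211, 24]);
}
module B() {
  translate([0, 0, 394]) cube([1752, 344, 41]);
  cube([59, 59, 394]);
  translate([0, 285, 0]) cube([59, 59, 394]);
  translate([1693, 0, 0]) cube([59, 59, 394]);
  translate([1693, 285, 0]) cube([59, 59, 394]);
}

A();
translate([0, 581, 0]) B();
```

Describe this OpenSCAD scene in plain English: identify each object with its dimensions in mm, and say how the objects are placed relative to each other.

A is a bookshelf 636 mm wide overall, 211 mm deep and 1609 mm tall. The two sides are 27 mm thick vertical panels. 6 horizontal shelves of 24 mm thickness span between the inner faces of the sides; the lowest shelf sits on the floor and shelves are stacked with a clear vertical gap of 283 mm between each pair.

B is a bench: a 1752×344 mm seat slab, 41 mm thick, top at z = 435 mm, on four 59×59 mm square legs flush with the seat corners and standing on z = 0.

The bench is on the floor beside the bookshelf on its +y side.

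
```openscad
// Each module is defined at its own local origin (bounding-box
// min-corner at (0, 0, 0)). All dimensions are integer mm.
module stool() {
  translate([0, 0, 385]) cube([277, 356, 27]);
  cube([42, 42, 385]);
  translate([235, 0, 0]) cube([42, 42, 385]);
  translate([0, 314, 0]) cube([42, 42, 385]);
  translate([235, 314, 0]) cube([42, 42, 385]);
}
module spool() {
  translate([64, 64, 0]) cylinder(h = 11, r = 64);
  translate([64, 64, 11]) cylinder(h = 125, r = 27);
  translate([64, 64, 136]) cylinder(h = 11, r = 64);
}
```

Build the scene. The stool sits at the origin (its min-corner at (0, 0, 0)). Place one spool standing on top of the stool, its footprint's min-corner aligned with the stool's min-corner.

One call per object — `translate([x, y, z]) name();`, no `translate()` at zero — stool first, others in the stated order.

stool();
translate([0, 0, 412]) spool();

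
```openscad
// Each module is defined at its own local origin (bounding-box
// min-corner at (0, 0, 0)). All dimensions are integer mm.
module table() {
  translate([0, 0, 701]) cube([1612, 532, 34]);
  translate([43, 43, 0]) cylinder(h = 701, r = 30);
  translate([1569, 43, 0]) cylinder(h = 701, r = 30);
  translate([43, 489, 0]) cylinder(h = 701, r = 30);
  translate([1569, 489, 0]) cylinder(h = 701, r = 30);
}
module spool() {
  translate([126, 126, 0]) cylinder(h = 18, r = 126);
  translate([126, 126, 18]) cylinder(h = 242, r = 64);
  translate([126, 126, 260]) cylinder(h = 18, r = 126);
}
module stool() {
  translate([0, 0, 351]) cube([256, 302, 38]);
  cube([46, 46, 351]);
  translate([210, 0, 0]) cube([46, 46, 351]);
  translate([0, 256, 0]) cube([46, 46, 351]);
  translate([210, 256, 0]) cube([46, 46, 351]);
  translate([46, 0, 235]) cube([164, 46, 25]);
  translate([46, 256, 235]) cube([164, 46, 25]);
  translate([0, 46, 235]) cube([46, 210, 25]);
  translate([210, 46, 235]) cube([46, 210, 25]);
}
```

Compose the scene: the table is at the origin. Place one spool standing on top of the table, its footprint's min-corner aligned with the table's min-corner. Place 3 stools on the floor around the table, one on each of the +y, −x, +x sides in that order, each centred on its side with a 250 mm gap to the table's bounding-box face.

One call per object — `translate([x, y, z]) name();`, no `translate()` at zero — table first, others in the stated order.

table();
translate([0, 0, 735]) spool();
translate([678, 782, 0]) stool();
translate([-506, 115, 0]) stool();
translate([1862, 115, 0]) stool();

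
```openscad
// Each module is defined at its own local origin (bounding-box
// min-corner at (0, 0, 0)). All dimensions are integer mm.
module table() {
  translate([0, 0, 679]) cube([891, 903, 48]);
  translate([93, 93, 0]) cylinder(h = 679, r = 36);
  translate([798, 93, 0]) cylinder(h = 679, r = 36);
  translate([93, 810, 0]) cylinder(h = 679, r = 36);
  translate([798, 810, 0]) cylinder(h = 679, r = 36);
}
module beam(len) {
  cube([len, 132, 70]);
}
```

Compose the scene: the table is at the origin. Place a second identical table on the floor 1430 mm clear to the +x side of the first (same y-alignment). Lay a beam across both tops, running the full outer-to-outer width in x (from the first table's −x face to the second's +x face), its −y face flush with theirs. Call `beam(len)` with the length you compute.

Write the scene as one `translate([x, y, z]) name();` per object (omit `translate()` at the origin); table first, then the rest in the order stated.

table();
translate([2321, 0, 0]) table();
translate([0, 0, 727]) beam(3212);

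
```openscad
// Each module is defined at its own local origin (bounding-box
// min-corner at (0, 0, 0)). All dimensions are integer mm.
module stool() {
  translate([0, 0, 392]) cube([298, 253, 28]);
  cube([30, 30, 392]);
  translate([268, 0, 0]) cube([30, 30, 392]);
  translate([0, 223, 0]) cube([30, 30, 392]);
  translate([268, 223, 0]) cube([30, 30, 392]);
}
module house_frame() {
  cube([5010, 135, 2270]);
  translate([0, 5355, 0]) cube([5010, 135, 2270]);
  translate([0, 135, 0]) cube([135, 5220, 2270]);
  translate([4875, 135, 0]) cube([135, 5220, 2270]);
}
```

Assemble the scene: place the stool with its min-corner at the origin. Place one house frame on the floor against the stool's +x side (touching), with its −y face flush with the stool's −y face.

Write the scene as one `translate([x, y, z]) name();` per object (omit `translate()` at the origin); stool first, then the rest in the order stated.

stool();
translate([298, 0, 0]) house_frame();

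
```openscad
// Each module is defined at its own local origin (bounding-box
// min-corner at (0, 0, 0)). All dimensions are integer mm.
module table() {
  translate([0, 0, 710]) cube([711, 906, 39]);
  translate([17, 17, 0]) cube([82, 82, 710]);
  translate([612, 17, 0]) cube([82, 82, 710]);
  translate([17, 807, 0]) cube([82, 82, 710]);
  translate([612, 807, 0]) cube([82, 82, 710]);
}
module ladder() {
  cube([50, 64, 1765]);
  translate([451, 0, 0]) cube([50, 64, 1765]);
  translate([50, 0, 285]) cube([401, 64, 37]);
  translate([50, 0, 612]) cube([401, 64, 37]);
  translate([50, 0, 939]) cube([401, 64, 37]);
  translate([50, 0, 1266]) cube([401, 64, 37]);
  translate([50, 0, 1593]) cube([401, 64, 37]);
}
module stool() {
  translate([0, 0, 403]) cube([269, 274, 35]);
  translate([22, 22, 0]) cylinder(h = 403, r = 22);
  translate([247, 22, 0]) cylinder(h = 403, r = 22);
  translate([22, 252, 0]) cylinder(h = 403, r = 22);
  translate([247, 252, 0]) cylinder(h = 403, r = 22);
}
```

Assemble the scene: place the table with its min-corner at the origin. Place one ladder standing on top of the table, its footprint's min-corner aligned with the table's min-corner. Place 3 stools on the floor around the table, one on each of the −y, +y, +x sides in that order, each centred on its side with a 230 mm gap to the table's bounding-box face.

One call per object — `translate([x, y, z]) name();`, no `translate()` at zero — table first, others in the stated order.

table();
translate([0, 0, 749]) ladder();
translate([221, -504, 0]) stool();
translate([221, 1136, 0]) stool();
translate([941, 316, 0]) stool();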